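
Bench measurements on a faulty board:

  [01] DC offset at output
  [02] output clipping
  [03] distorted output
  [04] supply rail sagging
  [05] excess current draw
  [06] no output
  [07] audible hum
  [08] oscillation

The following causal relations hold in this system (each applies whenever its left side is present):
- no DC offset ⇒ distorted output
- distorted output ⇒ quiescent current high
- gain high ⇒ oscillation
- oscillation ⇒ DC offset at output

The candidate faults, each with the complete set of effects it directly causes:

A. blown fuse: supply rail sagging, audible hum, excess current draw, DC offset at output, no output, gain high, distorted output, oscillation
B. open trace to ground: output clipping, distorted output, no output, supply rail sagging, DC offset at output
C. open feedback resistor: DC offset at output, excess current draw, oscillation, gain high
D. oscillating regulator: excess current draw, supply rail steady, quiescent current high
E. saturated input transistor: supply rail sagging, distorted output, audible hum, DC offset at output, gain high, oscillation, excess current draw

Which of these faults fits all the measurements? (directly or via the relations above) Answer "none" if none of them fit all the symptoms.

Testing each hypothesis:
(A) blown fuse — DC offset at output match; output clipping miss; distorted output match; supply rail sagging match; excess current draw match; no output match; audible hum match; oscillation match
(B) open trace to ground — does not account for excess current draw, audible hum, oscillation
(C) open feedback resistor — does not account for output clipping, distorted output, supply rail sagging, no output, audible hum
(D) oscillating regulator — DC offset at output miss; output clipping miss; distorted output miss; supply rail sagging miss; excess current draw match; no output miss; audible hum miss; oscillation miss
(E) saturated input transistor — DC offset at output match; output clipping miss; distorted output match; supply rail sagging match; excess current draw match; no output miss; audible hum match; oscillation match
No candidate is consistent with all observations.

none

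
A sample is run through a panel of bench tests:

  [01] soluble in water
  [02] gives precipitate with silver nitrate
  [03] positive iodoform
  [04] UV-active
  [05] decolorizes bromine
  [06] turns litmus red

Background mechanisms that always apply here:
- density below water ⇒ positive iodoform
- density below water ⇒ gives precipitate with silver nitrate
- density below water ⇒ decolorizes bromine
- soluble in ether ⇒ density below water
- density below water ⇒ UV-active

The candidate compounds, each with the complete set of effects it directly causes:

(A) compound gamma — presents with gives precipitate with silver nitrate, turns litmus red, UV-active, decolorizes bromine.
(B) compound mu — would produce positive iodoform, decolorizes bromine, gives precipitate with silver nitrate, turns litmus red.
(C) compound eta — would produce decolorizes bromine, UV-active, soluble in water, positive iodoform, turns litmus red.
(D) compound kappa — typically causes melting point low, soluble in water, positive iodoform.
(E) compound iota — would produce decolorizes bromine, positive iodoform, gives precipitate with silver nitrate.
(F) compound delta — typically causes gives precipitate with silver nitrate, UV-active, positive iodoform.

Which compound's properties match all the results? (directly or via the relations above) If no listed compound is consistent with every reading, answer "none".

none

Per-candidate check:
(A) compound gamma — does not account for soluble in water, positive iodoform
(B) compound mu — does not account for soluble in water, UV-active
(C) compound eta — does not account for gives precipitate with silver nitrate
(D) compound kappa — does not account for gives precipitate with silver nitrate, UV-active, decolorizes bromine, turns litmus red
(E) compound iota — does not account for soluble in water, UV-active, turns litmus red
(F) compound delta — soluble in water -; gives precipitate with silver nitrate +; positive iodoform +; UV-active +; decolorizes bromine -; turns litmus red -
No candidate is consistent with all observations.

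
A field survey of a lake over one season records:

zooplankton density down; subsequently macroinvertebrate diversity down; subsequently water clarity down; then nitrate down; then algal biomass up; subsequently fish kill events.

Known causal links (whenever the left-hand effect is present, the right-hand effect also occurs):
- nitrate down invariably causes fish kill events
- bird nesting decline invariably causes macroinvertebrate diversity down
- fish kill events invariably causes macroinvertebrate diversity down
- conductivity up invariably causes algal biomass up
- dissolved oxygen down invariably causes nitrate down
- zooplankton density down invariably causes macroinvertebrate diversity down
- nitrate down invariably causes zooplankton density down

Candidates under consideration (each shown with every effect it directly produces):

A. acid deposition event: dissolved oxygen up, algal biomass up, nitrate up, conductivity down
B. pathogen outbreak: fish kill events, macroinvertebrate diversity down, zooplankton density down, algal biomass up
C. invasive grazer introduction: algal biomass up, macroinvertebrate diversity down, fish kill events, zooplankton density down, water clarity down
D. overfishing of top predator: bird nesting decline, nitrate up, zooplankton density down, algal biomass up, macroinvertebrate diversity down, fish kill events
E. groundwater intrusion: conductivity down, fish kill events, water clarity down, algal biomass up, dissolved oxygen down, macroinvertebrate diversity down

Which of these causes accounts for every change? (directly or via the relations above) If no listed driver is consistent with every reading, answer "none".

Checking each candidate against the observations:
(A) acid deposition event — zooplankton density down NO; macroinvertebrate diversity down NO; water clarity down NO; nitrate down NO; algal biomass up yes; fish kill events NO
(B) pathogen outbreak — does not account for water clarity down, nitrate down
(C) invasive grazer introduction — does not account for nitrate down
(D) overfishing of top predator — fails on water clarity down, nitrate down (predicts nitrate up, not nitrate down)
(E) groundwater intrusion — zooplankton density down yes (via dissolved oxygen down → nitrate down → zooplankton density down); macroinvertebrate diversity down yes; water clarity down yes; nitrate down yes (via dissolved oxygen down → nitrate down); algal biomass up yes; fish kill events yes
Only (E) is consistent with every observation.

E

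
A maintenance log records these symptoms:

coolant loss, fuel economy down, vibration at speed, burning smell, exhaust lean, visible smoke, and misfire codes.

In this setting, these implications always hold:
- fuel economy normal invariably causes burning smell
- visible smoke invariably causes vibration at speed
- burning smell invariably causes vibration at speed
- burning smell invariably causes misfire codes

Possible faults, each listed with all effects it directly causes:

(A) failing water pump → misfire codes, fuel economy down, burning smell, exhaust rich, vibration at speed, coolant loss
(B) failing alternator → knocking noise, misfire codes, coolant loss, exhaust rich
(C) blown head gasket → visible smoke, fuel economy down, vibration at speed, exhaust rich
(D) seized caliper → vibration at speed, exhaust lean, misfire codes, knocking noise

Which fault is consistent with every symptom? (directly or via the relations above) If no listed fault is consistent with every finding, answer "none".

For each candidate, compare predicted effects to what was observed:
(A) failing water pump — coolant loss +; fuel economy down +; vibration at speed +; burning smell +; exhaust lean -; visible smoke -; misfire codes +
(B) failing alternator — fails on fuel economy down, vibration at speed, burning smell, exhaust lean, visible smoke (predicts exhaust rich, not exhaust lean)
(C) blown head gasket — coolant loss -; fuel economy down +; vibration at speed +; burning smell -; exhaust lean -; visible smoke +; misfire codes -
(D) seized caliper — does not account for coolant loss, fuel economy down, burning smell, visible smoke
Every candidate fails on at least one observation.

none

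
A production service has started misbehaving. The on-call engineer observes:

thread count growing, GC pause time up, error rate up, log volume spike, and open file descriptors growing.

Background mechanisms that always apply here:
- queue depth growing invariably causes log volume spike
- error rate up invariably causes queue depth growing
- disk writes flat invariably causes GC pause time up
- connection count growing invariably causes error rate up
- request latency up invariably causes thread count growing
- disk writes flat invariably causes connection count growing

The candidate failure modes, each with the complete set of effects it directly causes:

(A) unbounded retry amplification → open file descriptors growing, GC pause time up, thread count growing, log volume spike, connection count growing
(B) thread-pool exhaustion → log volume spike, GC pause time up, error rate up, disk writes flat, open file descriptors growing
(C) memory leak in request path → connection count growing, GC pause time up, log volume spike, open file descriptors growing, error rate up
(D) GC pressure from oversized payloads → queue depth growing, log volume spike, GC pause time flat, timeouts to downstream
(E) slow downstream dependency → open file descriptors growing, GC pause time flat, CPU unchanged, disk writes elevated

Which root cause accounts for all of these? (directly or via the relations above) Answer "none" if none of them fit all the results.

A

For each candidate, compare predicted effects to what was observed:
(A) unbounded retry amplification — thread count growing match; GC pause time up match; error rate up match (through connection count growing → error rate up); log volume spike match; open file descriptors growing match
(B) thread-pool exhaustion — thread count growing miss; GC pause time up match; error rate up match; log volume spike match; open file descriptors growing match
(C) memory leak in request path — thread count growing miss; GC pause time up match; error rate up match; log volume spike match; open file descriptors growing match
(D) GC pressure from oversized payloads — thread count growing miss; GC pause time up miss; error rate up miss; log volume spike match; open file descriptors growing miss
(E) slow downstream dependency — thread count growing miss; GC pause time up miss; error rate up miss; log volume spike miss; open file descriptors growing match
(A) is the only candidate with no mismatches.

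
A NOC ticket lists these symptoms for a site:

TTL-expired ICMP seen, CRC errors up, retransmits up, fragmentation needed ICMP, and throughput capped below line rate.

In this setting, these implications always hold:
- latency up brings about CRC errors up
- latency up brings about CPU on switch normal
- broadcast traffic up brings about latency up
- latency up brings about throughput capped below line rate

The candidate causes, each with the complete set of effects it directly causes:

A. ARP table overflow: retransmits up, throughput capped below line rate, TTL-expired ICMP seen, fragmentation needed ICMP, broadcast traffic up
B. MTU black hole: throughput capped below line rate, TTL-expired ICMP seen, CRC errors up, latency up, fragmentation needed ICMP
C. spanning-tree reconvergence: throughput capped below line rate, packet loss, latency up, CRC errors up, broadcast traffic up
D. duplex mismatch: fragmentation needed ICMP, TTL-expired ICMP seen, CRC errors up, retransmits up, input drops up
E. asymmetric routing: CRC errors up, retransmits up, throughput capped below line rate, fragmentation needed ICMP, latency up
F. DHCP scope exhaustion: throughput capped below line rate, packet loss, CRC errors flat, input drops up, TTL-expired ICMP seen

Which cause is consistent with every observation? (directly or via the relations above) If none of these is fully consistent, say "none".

A

Per-candidate check:
(A) ARP table overflow — accounts for every observation (CRC errors up through broadcast traffic up → latency up → CRC errors up)
(B) MTU black hole — does not account for retransmits up
(C) spanning-tree reconvergence — does not account for TTL-expired ICMP seen, retransmits up, fragmentation needed ICMP
(D) duplex mismatch — TTL-expired ICMP seen ✓; CRC errors up ✓; retransmits up ✓; fragmentation needed ICMP ✓; throughput capped below line rate ✗
(E) asymmetric routing — TTL-expired ICMP seen ✗; CRC errors up ✓; retransmits up ✓; fragmentation needed ICMP ✓; throughput capped below line rate ✓
(F) DHCP scope exhaustion — fails on CRC errors up, retransmits up, fragmentation needed ICMP (predicts CRC errors flat, not CRC errors up)
(A) alone accounts for all the evidence.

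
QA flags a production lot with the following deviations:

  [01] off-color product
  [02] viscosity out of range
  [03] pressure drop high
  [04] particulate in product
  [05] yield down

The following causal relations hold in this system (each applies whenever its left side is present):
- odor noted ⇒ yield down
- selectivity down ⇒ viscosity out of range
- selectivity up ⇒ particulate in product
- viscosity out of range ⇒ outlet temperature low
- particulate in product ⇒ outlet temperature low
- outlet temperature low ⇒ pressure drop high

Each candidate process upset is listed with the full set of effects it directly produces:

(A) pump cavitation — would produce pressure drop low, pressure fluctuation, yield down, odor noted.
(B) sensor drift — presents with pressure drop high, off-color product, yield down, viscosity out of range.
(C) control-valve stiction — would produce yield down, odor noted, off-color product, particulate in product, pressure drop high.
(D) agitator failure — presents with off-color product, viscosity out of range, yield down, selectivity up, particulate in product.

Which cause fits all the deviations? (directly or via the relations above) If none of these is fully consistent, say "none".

Checking each candidate against the observations:
(A) pump cavitation — fails on off-color product, viscosity out of range, pressure drop high, particulate in product (predicts pressure drop low, not pressure drop high)
(B) sensor drift — off-color product ✓; viscosity out of range ✓; pressure drop high ✓; particulate in product ✗; yield down ✓
(C) control-valve stiction — does not account for viscosity out of range
(D) agitator failure — off-color product ✓; viscosity out of range ✓; pressure drop high ✓ (through particulate in product → outlet temperature low → pressure drop high); particulate in product ✓; yield down ✓
(D) alone accounts for all the evidence.

D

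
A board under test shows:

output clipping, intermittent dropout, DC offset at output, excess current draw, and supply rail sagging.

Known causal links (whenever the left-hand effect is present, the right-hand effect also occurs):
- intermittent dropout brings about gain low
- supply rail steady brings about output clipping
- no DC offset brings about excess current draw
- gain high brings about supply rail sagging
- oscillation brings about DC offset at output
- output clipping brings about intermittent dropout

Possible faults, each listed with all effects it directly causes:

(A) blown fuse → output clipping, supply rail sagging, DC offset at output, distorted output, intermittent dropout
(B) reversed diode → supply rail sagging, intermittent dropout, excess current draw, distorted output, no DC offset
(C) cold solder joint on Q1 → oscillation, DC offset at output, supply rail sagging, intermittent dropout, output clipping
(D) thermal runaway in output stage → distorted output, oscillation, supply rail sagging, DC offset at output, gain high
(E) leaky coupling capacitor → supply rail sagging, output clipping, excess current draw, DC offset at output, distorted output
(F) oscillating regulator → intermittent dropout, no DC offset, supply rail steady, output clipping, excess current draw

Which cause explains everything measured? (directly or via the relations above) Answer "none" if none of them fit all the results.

E

For each candidate, compare predicted effects to what was observed:
(A) blown fuse — output clipping +; intermittent dropout +; DC offset at output +; excess current draw -; supply rail sagging +
(B) reversed diode — fails on output clipping, DC offset at output (predicts no DC offset, not DC offset at output)
(C) cold solder joint on Q1 — does not account for excess current draw
(D) thermal runaway in output stage — does not account for output clipping, intermittent dropout, excess current draw
(E) leaky coupling capacitor — accounts for every observation (intermittent dropout through output clipping → intermittent dropout)
(F) oscillating regulator — output clipping +; intermittent dropout +; DC offset at output -; excess current draw +; supply rail sagging -
(E) is the only candidate with no mismatches.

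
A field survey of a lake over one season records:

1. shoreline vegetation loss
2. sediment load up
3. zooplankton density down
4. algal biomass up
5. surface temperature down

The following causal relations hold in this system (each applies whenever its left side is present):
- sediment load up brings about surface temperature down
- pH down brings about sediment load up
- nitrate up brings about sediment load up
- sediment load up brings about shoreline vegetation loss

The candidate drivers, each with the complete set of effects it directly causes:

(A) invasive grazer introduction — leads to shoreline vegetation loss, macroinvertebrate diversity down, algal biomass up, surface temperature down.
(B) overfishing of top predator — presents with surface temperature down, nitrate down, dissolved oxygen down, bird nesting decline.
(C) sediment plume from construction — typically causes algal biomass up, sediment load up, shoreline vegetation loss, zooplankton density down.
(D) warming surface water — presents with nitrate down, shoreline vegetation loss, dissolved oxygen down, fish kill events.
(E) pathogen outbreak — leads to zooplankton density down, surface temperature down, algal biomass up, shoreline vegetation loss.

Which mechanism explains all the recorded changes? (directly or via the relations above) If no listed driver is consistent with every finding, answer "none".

Testing each hypothesis:
(A) invasive grazer introduction — shoreline vegetation loss yes; sediment load up NO; zooplankton density down NO; algal biomass up yes; surface temperature down yes
(B) overfishing of top predator — does not account for shoreline vegetation loss, sediment load up, zooplankton density down, algal biomass up
(C) sediment plume from construction — accounts for every observation (surface temperature down via sediment load up → surface temperature down)
(D) warming surface water — shoreline vegetation loss yes; sediment load up NO; zooplankton density down NO; algal biomass up NO; surface temperature down NO
(E) pathogen outbreak — does not account for sediment load up
(C) is the only candidate with no mismatches.

C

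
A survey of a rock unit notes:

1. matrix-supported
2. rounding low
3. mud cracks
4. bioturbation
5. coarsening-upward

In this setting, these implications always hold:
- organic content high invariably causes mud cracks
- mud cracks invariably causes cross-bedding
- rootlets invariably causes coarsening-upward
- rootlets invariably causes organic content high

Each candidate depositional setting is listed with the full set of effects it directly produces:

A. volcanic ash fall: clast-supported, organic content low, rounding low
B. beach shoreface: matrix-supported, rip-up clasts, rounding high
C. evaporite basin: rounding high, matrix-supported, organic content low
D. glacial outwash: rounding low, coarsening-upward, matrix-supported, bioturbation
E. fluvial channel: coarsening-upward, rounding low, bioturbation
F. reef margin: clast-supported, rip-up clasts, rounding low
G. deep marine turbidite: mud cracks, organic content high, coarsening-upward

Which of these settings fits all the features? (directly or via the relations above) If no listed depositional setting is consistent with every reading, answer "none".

For each candidate, compare predicted effects to what was observed:
(A) volcanic ash fall — fails on matrix-supported, mud cracks, bioturbation, coarsening-upward (predicts clast-supported, not matrix-supported)
(B) beach shoreface — fails on rounding low, mud cracks, bioturbation, coarsening-upward (predicts rounding high, not rounding low)
(C) evaporite basin — fails on rounding low, mud cracks, bioturbation, coarsening-upward (predicts rounding high, not rounding low)
(D) glacial outwash — matrix-supported match; rounding low match; mud cracks miss; bioturbation match; coarsening-upward match
(E) fluvial channel — matrix-supported miss; rounding low match; mud cracks miss; bioturbation match; coarsening-upward match
(F) reef margin — matrix-supported miss; rounding low match; mud cracks miss; bioturbation miss; coarsening-upward miss
(G) deep marine turbidite — does not account for matrix-supported, rounding low, bioturbation
None of the listed candidates fits everything.

none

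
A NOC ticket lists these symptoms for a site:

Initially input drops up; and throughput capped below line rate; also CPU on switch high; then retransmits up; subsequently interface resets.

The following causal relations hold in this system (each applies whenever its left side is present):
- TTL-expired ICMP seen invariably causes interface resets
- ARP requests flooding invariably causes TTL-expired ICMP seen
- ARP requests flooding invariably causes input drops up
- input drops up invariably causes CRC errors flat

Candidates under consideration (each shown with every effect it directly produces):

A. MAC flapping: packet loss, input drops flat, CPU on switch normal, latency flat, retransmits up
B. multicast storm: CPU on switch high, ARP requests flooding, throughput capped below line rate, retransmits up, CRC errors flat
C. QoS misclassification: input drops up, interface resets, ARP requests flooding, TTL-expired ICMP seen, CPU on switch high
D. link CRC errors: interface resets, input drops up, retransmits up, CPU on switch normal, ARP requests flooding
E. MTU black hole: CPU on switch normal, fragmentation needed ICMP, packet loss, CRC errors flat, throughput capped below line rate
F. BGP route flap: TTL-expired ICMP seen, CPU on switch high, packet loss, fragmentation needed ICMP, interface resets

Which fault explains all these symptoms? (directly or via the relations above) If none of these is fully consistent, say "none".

Checking each candidate against the observations:
(A) MAC flapping — input drops up miss; throughput capped below line rate miss; CPU on switch high miss; retransmits up match; interface resets miss
(B) multicast storm — accounts for every observation (input drops up through ARP requests flooding → input drops up)
(C) QoS misclassification — does not account for throughput capped below line rate, retransmits up
(D) link CRC errors — input drops up match; throughput capped below line rate miss; CPU on switch high miss; retransmits up match; interface resets match
(E) MTU black hole — fails on input drops up, CPU on switch high, retransmits up, interface resets (predicts CPU on switch normal, not CPU on switch high)
(F) BGP route flap — does not account for input drops up, throughput capped below line rate, retransmits up
(B) is the only candidate with no mismatches.

B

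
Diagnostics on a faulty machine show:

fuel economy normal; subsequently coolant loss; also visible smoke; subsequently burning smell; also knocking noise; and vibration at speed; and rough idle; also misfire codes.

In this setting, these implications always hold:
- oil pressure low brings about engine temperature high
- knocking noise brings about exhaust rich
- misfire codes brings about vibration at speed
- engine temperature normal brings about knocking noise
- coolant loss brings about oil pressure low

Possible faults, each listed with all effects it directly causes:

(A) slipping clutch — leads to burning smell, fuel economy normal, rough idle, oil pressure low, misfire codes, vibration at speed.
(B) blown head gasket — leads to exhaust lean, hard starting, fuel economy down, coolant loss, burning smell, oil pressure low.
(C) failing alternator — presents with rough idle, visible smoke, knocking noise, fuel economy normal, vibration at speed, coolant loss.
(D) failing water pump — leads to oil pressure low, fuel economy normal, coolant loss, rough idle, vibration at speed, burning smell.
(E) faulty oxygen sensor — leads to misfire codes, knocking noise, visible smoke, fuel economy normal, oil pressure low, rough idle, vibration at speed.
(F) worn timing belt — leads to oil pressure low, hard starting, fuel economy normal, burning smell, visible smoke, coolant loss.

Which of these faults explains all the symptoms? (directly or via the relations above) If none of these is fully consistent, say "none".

For each candidate, compare predicted effects to what was observed:
(A) slipping clutch — does not account for coolant loss, visible smoke, knocking noise
(B) blown head gasket — fails on fuel economy normal, visible smoke, knocking noise, vibration at speed, rough idle, misfire codes (predicts fuel economy down, not fuel economy normal)
(C) failing alternator — does not account for burning smell, misfire codes
(D) failing water pump — fuel economy normal match; coolant loss match; visible smoke miss; burning smell match; knocking noise miss; vibration at speed match; rough idle match; misfire codes miss
(E) faulty oxygen sensor — does not account for coolant loss, burning smell
(F) worn timing belt — fuel economy normal match; coolant loss match; visible smoke match; burning smell match; knocking noise miss; vibration at speed miss; rough idle miss; misfire codes miss
No candidate is consistent with all observations.

none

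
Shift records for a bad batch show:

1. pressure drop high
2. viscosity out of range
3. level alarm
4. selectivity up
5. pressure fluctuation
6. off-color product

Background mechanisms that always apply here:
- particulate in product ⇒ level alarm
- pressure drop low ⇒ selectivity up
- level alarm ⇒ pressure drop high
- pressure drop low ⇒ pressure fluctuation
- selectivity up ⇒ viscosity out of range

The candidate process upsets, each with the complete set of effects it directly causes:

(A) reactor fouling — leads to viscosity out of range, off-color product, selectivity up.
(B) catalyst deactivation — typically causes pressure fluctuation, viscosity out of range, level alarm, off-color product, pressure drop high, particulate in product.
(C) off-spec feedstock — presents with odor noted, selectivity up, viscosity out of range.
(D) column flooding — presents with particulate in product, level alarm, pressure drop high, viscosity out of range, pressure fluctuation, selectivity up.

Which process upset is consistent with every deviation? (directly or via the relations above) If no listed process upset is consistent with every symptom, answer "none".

Testing each hypothesis:
(A) reactor fouling — pressure drop high miss; viscosity out of range match; level alarm miss; selectivity up match; pressure fluctuation miss; off-color product match
(B) catalyst deactivation — does not account for selectivity up
(C) off-spec feedstock — does not account for pressure drop high, level alarm, pressure fluctuation, off-color product
(D) column flooding — pressure drop high match; viscosity out of range match; level alarm match; selectivity up match; pressure fluctuation match; off-color product miss
None of the listed candidates fits everything.

none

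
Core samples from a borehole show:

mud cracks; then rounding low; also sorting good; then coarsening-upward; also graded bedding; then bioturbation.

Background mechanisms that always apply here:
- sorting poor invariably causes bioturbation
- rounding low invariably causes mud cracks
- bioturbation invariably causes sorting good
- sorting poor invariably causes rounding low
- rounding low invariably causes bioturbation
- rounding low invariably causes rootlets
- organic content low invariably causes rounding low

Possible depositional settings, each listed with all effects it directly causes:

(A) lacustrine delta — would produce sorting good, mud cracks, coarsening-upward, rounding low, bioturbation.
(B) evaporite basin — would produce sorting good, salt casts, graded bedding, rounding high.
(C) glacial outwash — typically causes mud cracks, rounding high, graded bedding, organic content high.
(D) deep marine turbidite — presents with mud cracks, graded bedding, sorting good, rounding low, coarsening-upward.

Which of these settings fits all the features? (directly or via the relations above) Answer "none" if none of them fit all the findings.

Checking each candidate against the observations:
(A) lacustrine delta — does not account for graded bedding
(B) evaporite basin — mud cracks -; rounding low -; sorting good +; coarsening-upward -; graded bedding +; bioturbation -
(C) glacial outwash — fails on rounding low, sorting good, coarsening-upward, bioturbation (predicts rounding high, not rounding low)
(D) deep marine turbidite — mud cracks +; rounding low +; sorting good +; coarsening-upward +; graded bedding +; bioturbation + (via rounding low → bioturbation)
(D) alone accounts for all the evidence.

D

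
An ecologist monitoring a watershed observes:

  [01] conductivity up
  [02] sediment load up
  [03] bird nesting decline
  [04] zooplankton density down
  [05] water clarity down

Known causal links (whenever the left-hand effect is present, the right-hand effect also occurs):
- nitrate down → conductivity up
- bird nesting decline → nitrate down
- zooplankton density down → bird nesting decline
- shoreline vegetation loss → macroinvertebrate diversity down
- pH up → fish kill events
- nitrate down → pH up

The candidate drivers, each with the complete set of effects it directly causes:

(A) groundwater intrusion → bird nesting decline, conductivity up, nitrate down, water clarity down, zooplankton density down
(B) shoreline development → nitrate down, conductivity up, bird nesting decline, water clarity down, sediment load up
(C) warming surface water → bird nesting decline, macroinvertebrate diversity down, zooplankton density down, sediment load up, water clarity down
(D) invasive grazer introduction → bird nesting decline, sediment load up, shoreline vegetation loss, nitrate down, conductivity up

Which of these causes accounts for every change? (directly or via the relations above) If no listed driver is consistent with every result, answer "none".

Checking each candidate against the observations:
(A) groundwater intrusion — does not account for sediment load up
(B) shoreline development — does not account for zooplankton density down
(C) warming surface water — accounts for every observation (conductivity up via bird nesting decline → nitrate down → conductivity up)
(D) invasive grazer introduction — does not account for zooplankton density down, water clarity down
(C) alone accounts for all the evidence.

C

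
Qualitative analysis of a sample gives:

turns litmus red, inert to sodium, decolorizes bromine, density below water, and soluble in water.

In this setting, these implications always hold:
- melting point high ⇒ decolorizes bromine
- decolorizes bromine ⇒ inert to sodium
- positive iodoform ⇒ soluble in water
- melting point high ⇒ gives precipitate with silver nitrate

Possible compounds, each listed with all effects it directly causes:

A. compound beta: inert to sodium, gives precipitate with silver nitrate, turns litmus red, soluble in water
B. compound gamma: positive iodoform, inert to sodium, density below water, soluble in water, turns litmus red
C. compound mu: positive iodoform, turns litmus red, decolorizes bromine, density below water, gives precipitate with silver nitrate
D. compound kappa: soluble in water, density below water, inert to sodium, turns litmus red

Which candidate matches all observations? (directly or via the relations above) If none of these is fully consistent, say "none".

Per-candidate check:
(A) compound beta — turns litmus red +; inert to sodium +; decolorizes bromine -; density below water -; soluble in water +
(B) compound gamma — turns litmus red +; inert to sodium +; decolorizes bromine -; density below water +; soluble in water +
(C) compound mu — turns litmus red +; inert to sodium + (through decolorizes bromine → inert to sodium); decolorizes bromine +; density below water +; soluble in water + (through positive iodoform → soluble in water)
(D) compound kappa — does not account for decolorizes bromine
(C) is the only candidate with no mismatches.

C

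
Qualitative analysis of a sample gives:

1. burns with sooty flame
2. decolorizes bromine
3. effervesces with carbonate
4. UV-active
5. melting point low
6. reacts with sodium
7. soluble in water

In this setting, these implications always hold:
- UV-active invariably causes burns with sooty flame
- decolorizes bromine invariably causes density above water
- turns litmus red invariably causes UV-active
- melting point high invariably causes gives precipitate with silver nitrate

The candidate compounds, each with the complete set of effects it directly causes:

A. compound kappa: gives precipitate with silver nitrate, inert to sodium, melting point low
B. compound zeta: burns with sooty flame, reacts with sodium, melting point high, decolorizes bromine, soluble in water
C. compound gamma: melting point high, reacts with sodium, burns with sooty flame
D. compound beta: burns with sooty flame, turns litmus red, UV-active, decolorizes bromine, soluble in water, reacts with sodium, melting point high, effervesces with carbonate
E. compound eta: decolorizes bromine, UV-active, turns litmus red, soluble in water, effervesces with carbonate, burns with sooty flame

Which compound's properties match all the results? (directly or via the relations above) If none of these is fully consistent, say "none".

Per-candidate check:
(A) compound kappa — burns with sooty flame ✗; decolorizes bromine ✗; effervesces with carbonate ✗; UV-active ✗; melting point low ✓; reacts with sodium ✗; soluble in water ✗
(B) compound zeta — fails on effervesces with carbonate, UV-active, melting point low (predicts melting point high, not melting point low)
(C) compound gamma — fails on decolorizes bromine, effervesces with carbonate, UV-active, melting point low, soluble in water (predicts melting point high, not melting point low)
(D) compound beta — burns with sooty flame ✓; decolorizes bromine ✓; effervesces with carbonate ✓; UV-active ✓; melting point low ✗; reacts with sodium ✓; soluble in water ✓
(E) compound eta — does not account for melting point low, reacts with sodium
Every candidate fails on at least one observation.

none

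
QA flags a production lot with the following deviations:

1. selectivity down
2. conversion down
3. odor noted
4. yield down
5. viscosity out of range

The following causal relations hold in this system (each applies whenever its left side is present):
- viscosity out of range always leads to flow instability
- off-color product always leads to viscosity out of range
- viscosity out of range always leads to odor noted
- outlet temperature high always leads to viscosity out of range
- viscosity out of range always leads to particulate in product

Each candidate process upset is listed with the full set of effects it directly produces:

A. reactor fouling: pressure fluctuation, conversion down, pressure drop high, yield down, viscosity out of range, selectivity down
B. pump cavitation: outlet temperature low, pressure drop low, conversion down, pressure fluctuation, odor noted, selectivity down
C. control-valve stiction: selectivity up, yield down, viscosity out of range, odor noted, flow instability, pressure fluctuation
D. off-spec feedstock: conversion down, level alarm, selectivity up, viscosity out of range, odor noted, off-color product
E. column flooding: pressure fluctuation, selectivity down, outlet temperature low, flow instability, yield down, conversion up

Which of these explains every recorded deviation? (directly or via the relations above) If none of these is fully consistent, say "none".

Testing each hypothesis:
(A) reactor fouling — selectivity down +; conversion down +; odor noted + (by viscosity out of range → odor noted); yield down +; viscosity out of range +
(B) pump cavitation — selectivity down +; conversion down +; odor noted +; yield down -; viscosity out of range -
(C) control-valve stiction — selectivity down -; conversion down -; odor noted +; yield down +; viscosity out of range +
(D) off-spec feedstock — fails on selectivity down, yield down (predicts selectivity up, not selectivity down)
(E) column flooding — selectivity down +; conversion down -; odor noted -; yield down +; viscosity out of range -
(A) alone accounts for all the evidence.

A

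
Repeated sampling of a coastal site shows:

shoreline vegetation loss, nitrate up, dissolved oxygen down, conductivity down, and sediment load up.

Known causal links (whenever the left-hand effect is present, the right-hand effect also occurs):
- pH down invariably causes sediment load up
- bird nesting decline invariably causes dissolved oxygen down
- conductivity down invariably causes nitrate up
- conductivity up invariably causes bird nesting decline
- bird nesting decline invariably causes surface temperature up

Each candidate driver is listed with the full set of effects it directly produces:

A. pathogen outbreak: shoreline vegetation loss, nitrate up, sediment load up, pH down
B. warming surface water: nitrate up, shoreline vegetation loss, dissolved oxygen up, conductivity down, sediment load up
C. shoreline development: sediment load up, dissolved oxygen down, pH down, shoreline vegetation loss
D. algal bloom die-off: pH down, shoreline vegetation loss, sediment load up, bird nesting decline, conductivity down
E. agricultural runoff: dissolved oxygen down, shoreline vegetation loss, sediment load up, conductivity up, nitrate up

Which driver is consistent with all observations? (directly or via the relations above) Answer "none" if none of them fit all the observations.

Checking each candidate against the observations:
(A) pathogen outbreak — does not account for dissolved oxygen down, conductivity down
(B) warming surface water — shoreline vegetation loss +; nitrate up +; dissolved oxygen down -; conductivity down +; sediment load up +
(C) shoreline development — shoreline vegetation loss +; nitrate up -; dissolved oxygen down +; conductivity down -; sediment load up +
(D) algal bloom die-off — shoreline vegetation loss +; nitrate up + (by conductivity down → nitrate up); dissolved oxygen down + (by bird nesting decline → dissolved oxygen down); conductivity down +; sediment load up +
(E) agricultural runoff — fails on conductivity down (predicts conductivity up, not conductivity down)
(D) alone accounts for all the evidence.

D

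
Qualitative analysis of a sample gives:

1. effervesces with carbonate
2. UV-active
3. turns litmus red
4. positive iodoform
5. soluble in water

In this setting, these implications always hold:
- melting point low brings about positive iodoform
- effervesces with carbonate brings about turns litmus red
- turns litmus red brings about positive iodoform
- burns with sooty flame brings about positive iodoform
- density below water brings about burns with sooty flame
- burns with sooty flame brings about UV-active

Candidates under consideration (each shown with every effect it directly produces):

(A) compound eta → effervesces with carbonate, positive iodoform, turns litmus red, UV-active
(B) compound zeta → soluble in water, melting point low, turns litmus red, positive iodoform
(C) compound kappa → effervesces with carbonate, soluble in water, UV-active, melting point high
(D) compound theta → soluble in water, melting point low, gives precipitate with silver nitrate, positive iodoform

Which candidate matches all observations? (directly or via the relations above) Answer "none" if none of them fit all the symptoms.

C

Per-candidate check:
(A) compound eta — does not account for soluble in water
(B) compound zeta — effervesces with carbonate ✗; UV-active ✗; turns litmus red ✓; positive iodoform ✓; soluble in water ✓
(C) compound kappa — effervesces with carbonate ✓; UV-active ✓; turns litmus red ✓ (via effervesces with carbonate → turns litmus red); positive iodoform ✓ (via effervesces with carbonate → turns litmus red → positive iodoform); soluble in water ✓
(D) compound theta — effervesces with carbonate ✗; UV-active ✗; turns litmus red ✗; positive iodoform ✓; soluble in water ✓
(C) is the only candidate with no mismatches.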